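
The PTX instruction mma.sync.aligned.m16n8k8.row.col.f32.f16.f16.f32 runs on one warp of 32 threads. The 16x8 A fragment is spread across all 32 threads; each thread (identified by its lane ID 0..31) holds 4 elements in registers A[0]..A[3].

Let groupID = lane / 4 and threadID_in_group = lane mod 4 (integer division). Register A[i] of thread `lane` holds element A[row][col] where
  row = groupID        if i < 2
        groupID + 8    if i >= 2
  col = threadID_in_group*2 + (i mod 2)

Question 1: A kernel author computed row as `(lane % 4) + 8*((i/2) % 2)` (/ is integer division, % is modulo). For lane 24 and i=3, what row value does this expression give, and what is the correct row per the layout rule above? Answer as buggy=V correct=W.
`(lane % 4) + 8*((i/2) % 2)`[24,3]->8
L=24->g=24>>2=6, t=24&3=0
[3]->row 6+8=14  col 0·2+1=1
row: 8 vs 14

buggy=8 correct=14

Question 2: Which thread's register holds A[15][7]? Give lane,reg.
r=15⇒gr=7,Rb=1  c=7⇒th=3,odd=1
L=7*4+3=31  i=1*2+1=3

31,3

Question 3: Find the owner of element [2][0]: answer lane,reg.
r: 2->gid=2,r8=0  c: 0->tid=0,i&1=0
L=2*4+0=8  i=0*2+0=0

8,0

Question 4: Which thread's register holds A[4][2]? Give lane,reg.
r=4->g=4,rb=0  c=2->t=1,b0=0
L=4*4+1=17  i=0*2+0=0

17,0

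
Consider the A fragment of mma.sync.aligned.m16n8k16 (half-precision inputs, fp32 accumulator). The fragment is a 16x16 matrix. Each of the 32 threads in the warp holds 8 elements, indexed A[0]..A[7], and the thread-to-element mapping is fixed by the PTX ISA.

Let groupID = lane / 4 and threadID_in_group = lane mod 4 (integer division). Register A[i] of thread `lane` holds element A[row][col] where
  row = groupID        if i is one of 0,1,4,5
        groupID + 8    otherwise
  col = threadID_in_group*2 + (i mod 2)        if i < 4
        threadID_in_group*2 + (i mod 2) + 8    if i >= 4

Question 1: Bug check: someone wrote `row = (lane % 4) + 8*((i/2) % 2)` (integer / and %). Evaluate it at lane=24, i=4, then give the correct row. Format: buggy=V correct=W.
buggy=0 correct=6

`(lane % 4) + 8*((i/2) % 2)`[24,4]->0
L=24->gid=24>>2=6, tid=24&3=0
[4]->row 6+0=6  col 0·2+0+8=8
row: 0 vs 6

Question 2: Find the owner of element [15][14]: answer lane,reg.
r=15→G=7,rhi=1  c=14→chi=1,T=3,p=0
L=7*4+3=31  i=1*4+1*2+0=6

31,6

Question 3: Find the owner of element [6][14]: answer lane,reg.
27,4

r:6=>grp=6,rB=0  c:14=>cB=1,tig=3,lo=0
L=6*4+3=27  i=1*4+0*2+0=4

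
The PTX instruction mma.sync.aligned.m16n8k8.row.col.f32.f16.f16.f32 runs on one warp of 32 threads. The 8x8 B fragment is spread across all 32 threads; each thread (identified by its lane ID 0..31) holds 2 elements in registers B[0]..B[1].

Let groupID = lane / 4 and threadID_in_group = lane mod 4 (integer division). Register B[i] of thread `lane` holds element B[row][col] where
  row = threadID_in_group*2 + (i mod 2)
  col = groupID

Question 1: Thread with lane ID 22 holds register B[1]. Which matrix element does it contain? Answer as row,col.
L=22=>grp=22>>2=5, tig=22&3=2
[1]=>row 2·2+1=5  col grp=5

5,5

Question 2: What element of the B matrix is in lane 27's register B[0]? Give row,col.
6,6

27: G=6,T=3
[0] (3*2+0,6) = (6,6)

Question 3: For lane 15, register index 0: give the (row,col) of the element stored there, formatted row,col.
lane 15⇒15/4=3, 15 mod 4=3
i=0  r:2·3+0⇒6  c:3

6,3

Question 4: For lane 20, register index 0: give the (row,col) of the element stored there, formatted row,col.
0,5

lane 20: gr=5 (20/4), th=0 (20%4)
i=0: r=0*2+0=0, c=gr=5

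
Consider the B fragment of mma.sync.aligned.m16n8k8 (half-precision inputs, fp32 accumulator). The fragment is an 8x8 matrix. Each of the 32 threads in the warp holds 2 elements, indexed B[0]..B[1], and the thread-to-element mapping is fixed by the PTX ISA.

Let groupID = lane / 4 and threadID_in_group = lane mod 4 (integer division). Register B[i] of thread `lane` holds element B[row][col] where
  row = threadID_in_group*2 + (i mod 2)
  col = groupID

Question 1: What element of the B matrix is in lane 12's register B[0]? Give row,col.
0,3

lane 12->12/4=3, 12 mod 4=0
i=0  r:2·0+0->0  c:3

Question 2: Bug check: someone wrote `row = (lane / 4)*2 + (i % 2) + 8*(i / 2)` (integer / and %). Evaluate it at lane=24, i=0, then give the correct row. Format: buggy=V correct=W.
buggy=12 correct=0

`(lane / 4)*2 + (i % 2) + 8*(i / 2)`[24,0]=>12
L=24=>grp=24>>2=6, tig=24&3=0
[0]=>row 0·2+0=0  col grp=6
row: 12 vs 0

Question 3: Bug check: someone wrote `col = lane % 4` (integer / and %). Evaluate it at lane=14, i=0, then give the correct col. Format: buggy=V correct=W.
buggy=2 correct=3

`lane % 4`[14,0]=>2
14: grp=3,tig=2
[0] (2*2+0,3) = (4,3)
col: 2 vs 3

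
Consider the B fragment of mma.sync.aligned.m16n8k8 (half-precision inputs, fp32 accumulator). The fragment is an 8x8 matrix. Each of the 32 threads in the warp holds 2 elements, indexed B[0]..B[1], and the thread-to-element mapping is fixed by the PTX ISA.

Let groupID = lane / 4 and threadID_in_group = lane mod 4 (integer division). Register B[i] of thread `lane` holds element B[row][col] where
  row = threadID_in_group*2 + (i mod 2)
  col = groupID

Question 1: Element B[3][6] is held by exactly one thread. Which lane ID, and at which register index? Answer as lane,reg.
c=6⇒gr=6  r=3⇒th=1,odd=1
L=6*4+1=25  i=1=1

25,1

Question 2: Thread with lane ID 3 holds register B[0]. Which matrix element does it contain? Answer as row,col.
3: gid=0,tid=3
[0] (3*2+0,0) = (6,0)

6,0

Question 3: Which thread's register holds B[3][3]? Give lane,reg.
13,1

c=3→G=3  r=3→T=1,p=1
L=3*4+1=13  i=1=1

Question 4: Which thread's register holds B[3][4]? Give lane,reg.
c: 4->gid=4  r: 3->tid=1,i&1=1
L=4*4+1=17  i=1=1

17,1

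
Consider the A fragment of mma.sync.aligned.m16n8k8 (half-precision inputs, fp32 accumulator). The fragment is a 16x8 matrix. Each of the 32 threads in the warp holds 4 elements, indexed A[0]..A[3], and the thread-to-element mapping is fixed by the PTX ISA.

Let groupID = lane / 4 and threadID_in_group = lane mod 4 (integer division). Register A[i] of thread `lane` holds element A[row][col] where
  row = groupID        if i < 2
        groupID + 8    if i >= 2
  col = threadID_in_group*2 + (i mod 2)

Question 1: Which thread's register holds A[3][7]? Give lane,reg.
15,1

r=3⇒gr=3,Rb=0  c=7⇒th=3,odd=1
L=3*4+3=15  i=0*2+1=1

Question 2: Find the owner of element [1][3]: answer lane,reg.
r=1->g=1,rb=0  c=3->t=1,b0=1
L=1*4+1=5  i=0*2+1=1

5,1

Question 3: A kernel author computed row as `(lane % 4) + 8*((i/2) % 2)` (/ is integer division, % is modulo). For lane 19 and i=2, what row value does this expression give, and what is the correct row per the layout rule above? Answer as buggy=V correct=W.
`(lane % 4) + 8*((i/2) % 2)`[19,2]=>11
lane 19: grp=4 (19/4), tig=3 (19%4)
i=2: r=4+8=12, c=3*2+0=6
row: 11 vs 12

buggy=11 correct=12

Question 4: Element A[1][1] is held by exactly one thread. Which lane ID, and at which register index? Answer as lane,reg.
r=1⇒gr=1,Rb=0  c=1⇒th=0,odd=1
L=1*4+0=4  i=0*2+1=1

4,1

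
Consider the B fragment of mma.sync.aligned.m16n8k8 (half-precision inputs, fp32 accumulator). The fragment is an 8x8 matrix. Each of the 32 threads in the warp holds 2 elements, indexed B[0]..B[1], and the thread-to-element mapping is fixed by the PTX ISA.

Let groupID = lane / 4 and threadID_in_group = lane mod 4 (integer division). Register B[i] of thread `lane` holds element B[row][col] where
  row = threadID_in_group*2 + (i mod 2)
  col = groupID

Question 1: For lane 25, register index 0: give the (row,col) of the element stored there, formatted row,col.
2,6

L=25→G=25>>2=6, T=25&3=1
[0]→row 1·2+0=2  col G=6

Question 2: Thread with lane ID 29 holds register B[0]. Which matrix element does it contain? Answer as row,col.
lane 29: gid=7 (29/4), tid=1 (29%4)
i=0: r=1*2+0=2, c=gid=7

2,7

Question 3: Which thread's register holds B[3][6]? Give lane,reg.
c: 6->gid=6  r: 3->tid=1,i&1=1
L=6*4+1=25  i=1=1

25,1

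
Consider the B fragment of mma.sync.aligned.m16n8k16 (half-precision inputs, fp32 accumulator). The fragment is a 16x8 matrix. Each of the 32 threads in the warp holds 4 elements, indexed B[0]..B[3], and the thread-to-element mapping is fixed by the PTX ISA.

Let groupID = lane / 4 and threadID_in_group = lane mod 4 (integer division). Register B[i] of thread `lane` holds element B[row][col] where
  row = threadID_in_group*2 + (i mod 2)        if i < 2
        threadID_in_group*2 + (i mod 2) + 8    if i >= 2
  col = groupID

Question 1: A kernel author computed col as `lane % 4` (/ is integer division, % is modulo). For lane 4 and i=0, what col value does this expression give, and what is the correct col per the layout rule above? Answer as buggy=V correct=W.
buggy=0 correct=1

`lane % 4`[4,0]->0
4: gid=1,tid=0
[0] (0*2+0+0,1) = (0,1)
col: 0 vs 1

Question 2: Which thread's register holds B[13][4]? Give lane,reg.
18,3

c=4⇒gr=4  r=13⇒Rb=1,th=2,odd=1
L=4*4+2=18  i=1*2+1=3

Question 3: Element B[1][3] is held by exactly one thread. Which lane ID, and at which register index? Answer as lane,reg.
12,1

c:3=>grp=3  r:1=>rB=0,tig=0,lo=1
L=3*4+0=12  i=0*2+1=1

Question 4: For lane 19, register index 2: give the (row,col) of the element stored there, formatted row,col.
L=19→G=19>>2=4, T=19&3=3
[2]→row 3·2+0+8=14  col G=4

14,4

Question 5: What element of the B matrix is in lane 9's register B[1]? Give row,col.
3,2

9: gr=2,th=1
[1] (1*2+1+0,2) = (3,2)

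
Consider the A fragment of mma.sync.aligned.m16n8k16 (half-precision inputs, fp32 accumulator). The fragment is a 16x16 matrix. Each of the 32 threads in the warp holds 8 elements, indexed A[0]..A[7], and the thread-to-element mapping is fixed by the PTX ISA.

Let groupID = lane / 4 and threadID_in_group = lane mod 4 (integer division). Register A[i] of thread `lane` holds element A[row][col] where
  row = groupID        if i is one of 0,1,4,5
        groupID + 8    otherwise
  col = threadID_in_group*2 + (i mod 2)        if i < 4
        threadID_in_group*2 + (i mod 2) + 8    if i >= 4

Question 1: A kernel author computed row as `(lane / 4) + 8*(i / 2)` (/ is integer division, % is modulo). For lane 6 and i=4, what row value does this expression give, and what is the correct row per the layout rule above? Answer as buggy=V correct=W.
buggy=17 correct=1

`(lane / 4) + 8*(i / 2)`[6,4]->17
6: g=1,t=2
[4] (1+0,2*2+0+8) = (1,12)
row: 17 vs 1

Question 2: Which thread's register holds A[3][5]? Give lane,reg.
14,1

r=3→G=3,rhi=0  c=5→chi=0,T=2,p=1
L=3*4+2=14  i=0*4+0*2+1=1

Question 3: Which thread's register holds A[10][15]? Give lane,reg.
r=10⇒gr=2,Rb=1  c=15⇒Cb=1,th=3,odd=1
L=2*4+3=11  i=1*4+1*2+1=7

11,7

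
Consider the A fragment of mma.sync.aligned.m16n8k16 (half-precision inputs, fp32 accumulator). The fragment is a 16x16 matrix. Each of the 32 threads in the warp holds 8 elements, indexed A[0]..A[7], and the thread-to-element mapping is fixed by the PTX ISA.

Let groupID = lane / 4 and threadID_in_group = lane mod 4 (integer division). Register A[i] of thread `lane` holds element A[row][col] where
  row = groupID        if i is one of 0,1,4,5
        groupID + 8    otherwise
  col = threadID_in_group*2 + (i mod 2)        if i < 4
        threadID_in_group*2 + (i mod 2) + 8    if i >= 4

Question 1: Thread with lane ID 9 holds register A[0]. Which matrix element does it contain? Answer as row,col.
2,2

lane 9=>9/4=2, 9 mod 4=1
i=0  r:2+0=>2  c:2·1+0+0=>2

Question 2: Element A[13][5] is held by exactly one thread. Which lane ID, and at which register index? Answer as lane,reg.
r=13⇒gr=5,Rb=1  c=5⇒Cb=0,th=2,odd=1
L=5*4+2=22  i=0*4+1*2+1=3

22,3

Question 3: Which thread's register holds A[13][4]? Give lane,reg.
22,2

r=13⇒gr=5,Rb=1  c=4⇒Cb=0,th=2,odd=0
L=5*4+2=22  i=0*4+1*2+0=2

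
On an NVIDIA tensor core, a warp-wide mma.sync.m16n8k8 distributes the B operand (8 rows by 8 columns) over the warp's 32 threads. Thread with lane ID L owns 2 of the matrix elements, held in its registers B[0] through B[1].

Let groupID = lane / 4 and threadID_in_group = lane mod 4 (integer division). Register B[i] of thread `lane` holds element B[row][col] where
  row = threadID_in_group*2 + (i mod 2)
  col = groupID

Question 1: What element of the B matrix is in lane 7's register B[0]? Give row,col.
7: g=1,t=3
[0] (3*2+0,1) = (6,1)

6,1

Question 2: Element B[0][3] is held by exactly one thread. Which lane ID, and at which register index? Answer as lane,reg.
12,0

c=3→G=3  r=0→T=0,p=0
L=3*4+0=12  i=0=0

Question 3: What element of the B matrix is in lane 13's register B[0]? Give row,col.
13: grp=3,tig=1
[0] (1*2+0,3) = (2,3)

2,3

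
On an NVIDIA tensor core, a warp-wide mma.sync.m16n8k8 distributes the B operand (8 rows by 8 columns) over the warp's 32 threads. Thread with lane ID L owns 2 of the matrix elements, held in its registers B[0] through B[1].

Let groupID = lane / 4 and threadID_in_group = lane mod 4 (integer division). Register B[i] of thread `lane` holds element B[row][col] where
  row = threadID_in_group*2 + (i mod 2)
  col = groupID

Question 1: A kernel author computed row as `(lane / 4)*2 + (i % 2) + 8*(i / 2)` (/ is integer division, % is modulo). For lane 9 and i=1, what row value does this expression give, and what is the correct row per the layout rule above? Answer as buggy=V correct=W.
`(lane / 4)*2 + (i % 2) + 8*(i / 2)`[9,1]⇒5
lane 9⇒9/4=2, 9 mod 4=1
i=1  r:2·1+1⇒3  c:2
row: 5 vs 3

buggy=5 correct=3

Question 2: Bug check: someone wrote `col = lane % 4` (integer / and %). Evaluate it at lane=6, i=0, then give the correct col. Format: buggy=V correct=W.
buggy=2 correct=1

`lane % 4`[6,0]=>2
lane 6: grp=1 (6/4), tig=2 (6%4)
i=0: r=2*2+0=4, c=grp=1
col: 2 vs 1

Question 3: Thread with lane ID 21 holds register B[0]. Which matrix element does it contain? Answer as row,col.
2,5

L=21->gid=21>>2=5, tid=21&3=1
[0]->row 1·2+0=2  col gid=5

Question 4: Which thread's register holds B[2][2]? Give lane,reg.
c=2⇒gr=2  r=2⇒th=1,odd=0
L=2*4+1=9  i=0=0

9,0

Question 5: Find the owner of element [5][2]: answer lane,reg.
10,1

c: 2->gid=2  r: 5->tid=2,i&1=1
L=2*4+2=10  i=1=1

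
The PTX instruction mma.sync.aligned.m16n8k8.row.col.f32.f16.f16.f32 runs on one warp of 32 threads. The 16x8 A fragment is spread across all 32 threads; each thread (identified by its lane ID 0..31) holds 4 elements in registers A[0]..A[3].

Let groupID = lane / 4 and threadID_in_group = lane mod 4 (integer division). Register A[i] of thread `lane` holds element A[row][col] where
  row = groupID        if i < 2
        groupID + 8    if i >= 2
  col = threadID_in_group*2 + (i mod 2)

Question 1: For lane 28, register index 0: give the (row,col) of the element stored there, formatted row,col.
7,0

lane 28: grp=7 (28/4), tig=0 (28%4)
i=0: r=7+0=7, c=0*2+0=0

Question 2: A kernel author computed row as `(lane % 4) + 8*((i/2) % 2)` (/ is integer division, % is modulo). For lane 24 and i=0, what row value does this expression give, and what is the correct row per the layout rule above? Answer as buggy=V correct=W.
`(lane % 4) + 8*((i/2) % 2)`[24,0]->0
lane 24->24/4=6, 24 mod 4=0
i=0  r:6+0->6  c:2·0+0->0
row: 0 vs 6

buggy=0 correct=6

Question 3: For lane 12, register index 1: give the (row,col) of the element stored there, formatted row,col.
12: grp=3,tig=0
[1] (3+0,0*2+1) = (3,1)

3,1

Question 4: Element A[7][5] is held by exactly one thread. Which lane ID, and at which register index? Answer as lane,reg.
30,1

r:7=>grp=7,rB=0  c:5=>tig=2,lo=1
L=7*4+2=30  i=0*2+1=1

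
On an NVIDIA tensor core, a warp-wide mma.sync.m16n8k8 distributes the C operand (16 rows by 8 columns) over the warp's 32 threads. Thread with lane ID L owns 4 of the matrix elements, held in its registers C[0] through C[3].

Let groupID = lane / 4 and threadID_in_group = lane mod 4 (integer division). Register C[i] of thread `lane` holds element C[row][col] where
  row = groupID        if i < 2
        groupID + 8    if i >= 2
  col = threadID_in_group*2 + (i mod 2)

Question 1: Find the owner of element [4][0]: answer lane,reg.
r=4⇒gr=4,Rb=0  c=0⇒th=0,odd=0
L=4*4+0=16  i=0*2+0=0

16,0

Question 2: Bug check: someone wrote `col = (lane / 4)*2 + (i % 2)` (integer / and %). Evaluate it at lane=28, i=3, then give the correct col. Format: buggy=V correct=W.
buggy=15 correct=1

`(lane / 4)*2 + (i % 2)`[28,3]->15
28: gid=7,tid=0
[3] (7+8,0*2+1) = (15,1)
col: 15 vs 1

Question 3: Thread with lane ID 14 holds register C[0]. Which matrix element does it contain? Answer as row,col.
3,4

lane 14: gid=3 (14/4), tid=2 (14%4)
i=0: r=3+0=3, c=2*2+0=4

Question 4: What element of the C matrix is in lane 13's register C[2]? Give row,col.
lane 13: g=3 (13/4), t=1 (13%4)
i=2: r=3+8=11, c=1*2+0=2

11,2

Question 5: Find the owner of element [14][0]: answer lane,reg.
24,2

r: 14->gid=6,r8=1  c: 0->tid=0,i&1=0
L=6*4+0=24  i=1*2+0=2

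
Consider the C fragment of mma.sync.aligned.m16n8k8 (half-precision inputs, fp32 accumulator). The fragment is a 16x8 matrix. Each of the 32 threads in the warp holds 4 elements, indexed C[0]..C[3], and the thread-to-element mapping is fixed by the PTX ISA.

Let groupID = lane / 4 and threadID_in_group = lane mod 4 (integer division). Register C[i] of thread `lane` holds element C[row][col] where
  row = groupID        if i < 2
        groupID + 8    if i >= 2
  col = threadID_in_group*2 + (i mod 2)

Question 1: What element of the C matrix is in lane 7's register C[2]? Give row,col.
9,6

lane 7: gr=1 (7/4), th=3 (7%4)
i=2: r=1+8=9, c=3*2+0=6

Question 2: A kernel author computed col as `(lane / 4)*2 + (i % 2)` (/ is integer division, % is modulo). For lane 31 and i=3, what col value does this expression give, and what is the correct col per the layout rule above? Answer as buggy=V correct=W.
`(lane / 4)*2 + (i % 2)`[31,3]->15
31: g=7,t=3
[3] (7+8,3*2+1) = (15,7)
col: 15 vs 7

buggy=15 correct=7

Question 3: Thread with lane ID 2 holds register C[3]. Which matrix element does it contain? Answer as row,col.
8,5

lane 2→2/4=0, 2 mod 4=2
i=3  r:0+8→8  c:2·2+1→5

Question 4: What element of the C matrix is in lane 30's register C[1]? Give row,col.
7,5

L=30=>grp=30>>2=7, tig=30&3=2
[1]=>row 7+0=7  col 2·2+1=5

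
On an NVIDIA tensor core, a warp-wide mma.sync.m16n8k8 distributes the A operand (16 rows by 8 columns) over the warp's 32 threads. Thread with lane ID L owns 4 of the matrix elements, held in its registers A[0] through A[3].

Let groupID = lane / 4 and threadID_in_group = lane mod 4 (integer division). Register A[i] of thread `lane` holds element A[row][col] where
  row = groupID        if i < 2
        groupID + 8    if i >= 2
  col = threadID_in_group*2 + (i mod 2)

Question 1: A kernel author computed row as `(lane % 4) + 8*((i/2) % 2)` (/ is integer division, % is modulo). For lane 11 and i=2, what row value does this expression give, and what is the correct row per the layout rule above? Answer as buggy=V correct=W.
`(lane % 4) + 8*((i/2) % 2)`[11,2]->11
lane 11->11/4=2, 11 mod 4=3
i=2  r:2+8->10  c:2·3+0->6
row: 11 vs 10

buggy=11 correct=10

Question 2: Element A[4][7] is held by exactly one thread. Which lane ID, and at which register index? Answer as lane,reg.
19,1

r=4→G=4,rhi=0  c=7→T=3,p=1
L=4*4+3=19  i=0*2+1=1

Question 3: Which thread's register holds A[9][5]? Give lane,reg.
6,3

r:9=>grp=1,rB=1  c:5=>tig=2,lo=1
L=1*4+2=6  i=1*2+1=3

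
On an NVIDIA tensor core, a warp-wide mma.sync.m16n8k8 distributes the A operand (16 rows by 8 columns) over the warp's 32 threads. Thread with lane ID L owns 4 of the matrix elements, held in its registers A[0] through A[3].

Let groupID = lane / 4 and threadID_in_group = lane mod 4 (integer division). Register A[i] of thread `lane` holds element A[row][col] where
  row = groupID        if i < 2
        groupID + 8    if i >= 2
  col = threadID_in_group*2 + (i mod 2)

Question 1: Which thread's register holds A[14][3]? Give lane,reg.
r=14→G=6,rhi=1  c=3→T=1,p=1
L=6*4+1=25  i=1*2+1=3

25,3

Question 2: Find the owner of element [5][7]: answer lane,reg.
23,1

r=5->g=5,rb=0  c=7->t=3,b0=1
L=5*4+3=23  i=0*2+1=1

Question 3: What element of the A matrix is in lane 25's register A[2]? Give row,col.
14,2

25: grp=6,tig=1
[2] (6+8,1*2+0) = (14,2)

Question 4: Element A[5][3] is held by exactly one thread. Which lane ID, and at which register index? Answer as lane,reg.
r: 5->gid=5,r8=0  c: 3->tid=1,i&1=1
L=5*4+1=21  i=0*2+1=1

21,1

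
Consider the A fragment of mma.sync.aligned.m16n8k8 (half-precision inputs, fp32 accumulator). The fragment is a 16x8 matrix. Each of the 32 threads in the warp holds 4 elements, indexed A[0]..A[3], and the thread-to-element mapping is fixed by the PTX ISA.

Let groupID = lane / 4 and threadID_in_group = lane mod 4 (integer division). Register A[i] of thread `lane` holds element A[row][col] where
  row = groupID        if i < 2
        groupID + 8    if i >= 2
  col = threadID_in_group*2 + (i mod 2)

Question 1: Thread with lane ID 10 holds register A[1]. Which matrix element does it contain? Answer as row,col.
10: gid=2,tid=2
[1] (2+0,2*2+1) = (2,5)

2,5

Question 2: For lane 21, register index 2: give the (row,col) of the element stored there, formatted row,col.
13,2

21: gr=5,th=1
[2] (5+8,1*2+0) = (13,2)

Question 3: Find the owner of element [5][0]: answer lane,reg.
r=5→G=5,rhi=0  c=0→T=0,p=0
L=5*4+0=20  i=0*2+0=0

20,0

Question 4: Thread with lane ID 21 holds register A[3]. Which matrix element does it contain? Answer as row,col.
13,3

L=21->gid=21>>2=5, tid=21&3=1
[3]->row 5+8=13  col 1·2+1=3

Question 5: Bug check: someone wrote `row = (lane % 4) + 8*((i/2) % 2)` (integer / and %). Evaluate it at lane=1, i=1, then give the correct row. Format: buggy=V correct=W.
`(lane % 4) + 8*((i/2) % 2)`[1,1]=>1
1: grp=0,tig=1
[1] (0+0,1*2+1) = (0,3)
row: 1 vs 0

buggy=1 correct=0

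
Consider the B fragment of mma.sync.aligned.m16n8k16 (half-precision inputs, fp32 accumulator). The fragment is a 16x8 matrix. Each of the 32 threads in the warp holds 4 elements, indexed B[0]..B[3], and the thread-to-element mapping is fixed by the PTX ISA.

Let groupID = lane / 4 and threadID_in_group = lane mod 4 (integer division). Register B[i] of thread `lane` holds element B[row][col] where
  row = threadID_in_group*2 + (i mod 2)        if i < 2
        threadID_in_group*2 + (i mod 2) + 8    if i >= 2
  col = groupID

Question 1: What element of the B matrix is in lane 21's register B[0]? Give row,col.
2,5

21: g=5,t=1
[0] (1*2+0+0,5) = (2,5)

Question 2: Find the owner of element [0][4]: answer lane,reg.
16,0

c=4→G=4  r=0→rhi=0,T=0,p=0
L=4*4+0=16  i=0*2+0=0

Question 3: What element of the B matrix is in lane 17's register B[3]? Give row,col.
11,4

lane 17: gr=4 (17/4), th=1 (17%4)
i=3: r=1*2+1+8=11, c=gr=4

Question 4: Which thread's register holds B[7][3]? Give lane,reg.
15,1

c: 3->gid=3  r: 7->r8=0,tid=3,i&1=1
L=3*4+3=15  i=0*2+1=1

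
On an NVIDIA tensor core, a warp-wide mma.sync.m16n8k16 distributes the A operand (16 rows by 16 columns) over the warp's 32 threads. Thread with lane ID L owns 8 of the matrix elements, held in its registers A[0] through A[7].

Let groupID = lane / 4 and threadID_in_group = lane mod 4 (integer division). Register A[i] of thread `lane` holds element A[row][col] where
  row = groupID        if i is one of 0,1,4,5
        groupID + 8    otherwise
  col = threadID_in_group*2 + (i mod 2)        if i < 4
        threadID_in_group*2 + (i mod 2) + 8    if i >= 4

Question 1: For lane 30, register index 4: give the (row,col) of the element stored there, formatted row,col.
L=30→G=30>>2=7, T=30&3=2
[4]→row 7+0=7  col 2·2+0+8=12

7,12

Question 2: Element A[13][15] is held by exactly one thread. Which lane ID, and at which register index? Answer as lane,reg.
r:13=>grp=5,rB=1  c:15=>cB=1,tig=3,lo=1
L=5*4+3=23  i=1*4+1*2+1=7

23,7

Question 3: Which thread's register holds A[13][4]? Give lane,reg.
r=13->g=5,rb=1  c=4->cb=0,t=2,b0=0
L=5*4+2=22  i=0*4+1*2+0=2

22,2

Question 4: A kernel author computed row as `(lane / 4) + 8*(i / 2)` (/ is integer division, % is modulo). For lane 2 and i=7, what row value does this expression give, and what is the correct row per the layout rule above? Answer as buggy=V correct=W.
`(lane / 4) + 8*(i / 2)`[2,7]=>24
2: grp=0,tig=2
[7] (0+8,2*2+1+8) = (8,13)
row: 24 vs 8

buggy=24 correct=8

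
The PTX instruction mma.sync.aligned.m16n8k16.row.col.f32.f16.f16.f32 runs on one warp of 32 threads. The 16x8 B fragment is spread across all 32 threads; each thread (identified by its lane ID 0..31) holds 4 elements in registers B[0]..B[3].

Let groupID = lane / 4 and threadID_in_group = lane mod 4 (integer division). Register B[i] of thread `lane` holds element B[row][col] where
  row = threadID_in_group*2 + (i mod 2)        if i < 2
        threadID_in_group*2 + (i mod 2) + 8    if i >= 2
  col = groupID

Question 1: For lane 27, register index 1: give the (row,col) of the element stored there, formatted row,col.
lane 27->27/4=6, 27 mod 4=3
i=1  r:2·3+1+0->7  c:6

7,6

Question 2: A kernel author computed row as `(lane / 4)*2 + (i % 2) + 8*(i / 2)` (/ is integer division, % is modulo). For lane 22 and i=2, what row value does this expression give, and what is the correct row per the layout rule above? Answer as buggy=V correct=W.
buggy=18 correct=12

`(lane / 4)*2 + (i % 2) + 8*(i / 2)`[22,2]->18
lane 22: g=5 (22/4), t=2 (22%4)
i=2: r=2*2+0+8=12, c=g=5
row: 18 vs 12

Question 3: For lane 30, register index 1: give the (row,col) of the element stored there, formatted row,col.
30: gr=7,th=2
[1] (2*2+1+0,7) = (5,7)

5,7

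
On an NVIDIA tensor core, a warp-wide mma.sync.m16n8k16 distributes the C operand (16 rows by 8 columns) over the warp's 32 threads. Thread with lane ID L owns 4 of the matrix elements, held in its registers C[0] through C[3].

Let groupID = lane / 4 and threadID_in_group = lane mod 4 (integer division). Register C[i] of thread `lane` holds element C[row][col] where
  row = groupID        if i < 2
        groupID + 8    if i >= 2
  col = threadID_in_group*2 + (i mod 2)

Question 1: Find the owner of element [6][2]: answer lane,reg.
r: 6->gid=6,r8=0  c: 2->tid=1,i&1=0
L=6*4+1=25  i=0*2+0=0

25,0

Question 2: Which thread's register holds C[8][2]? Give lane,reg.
1,2

r:8=>grp=0,rB=1  c:2=>tig=1,lo=0
L=0*4+1=1  i=1*2+0=2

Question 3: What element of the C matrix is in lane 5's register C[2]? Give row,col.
L=5->gid=5>>2=1, tid=5&3=1
[2]->row 1+8=9  col 1·2+0=2

9,2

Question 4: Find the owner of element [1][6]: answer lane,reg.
7,0

r=1→G=1,rhi=0  c=6→T=3,p=0
L=1*4+3=7  i=0*2+0=0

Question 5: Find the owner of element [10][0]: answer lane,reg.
r=10→G=2,rhi=1  c=0→T=0,p=0
L=2*4+0=8  i=1*2+0=2

8,2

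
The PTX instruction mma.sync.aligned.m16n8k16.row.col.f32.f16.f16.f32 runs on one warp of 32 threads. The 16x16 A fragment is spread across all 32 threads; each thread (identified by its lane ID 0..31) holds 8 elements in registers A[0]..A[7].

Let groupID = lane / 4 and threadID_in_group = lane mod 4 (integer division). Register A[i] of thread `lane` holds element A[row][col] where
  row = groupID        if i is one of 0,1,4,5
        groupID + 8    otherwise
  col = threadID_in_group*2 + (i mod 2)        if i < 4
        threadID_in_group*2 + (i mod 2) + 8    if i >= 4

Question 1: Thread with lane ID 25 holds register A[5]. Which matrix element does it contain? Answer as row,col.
25: g=6,t=1
[5] (6+0,1*2+1+8) = (6,11)

6,11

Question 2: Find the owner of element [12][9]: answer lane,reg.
16,7

r=12→G=4,rhi=1  c=9→chi=1,T=0,p=1
L=4*4+0=16  i=1*4+1*2+1=7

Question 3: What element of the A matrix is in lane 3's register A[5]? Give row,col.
3: grp=0,tig=3
[5] (0+0,3*2+1+8) = (0,15)

0,15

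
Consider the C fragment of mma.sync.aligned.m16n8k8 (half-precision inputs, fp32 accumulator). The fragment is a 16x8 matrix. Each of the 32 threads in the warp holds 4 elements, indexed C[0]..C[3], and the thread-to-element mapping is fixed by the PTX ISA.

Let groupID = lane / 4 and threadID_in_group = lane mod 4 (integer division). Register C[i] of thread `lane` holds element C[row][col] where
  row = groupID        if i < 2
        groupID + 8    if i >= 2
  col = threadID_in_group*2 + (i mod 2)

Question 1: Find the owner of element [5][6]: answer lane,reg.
r=5⇒gr=5,Rb=0  c=6⇒th=3,odd=0
L=5*4+3=23  i=0*2+0=0

23,0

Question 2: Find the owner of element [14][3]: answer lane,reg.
25,3

r=14⇒gr=6,Rb=1  c=3⇒th=1,odd=1
L=6*4+1=25  i=1*2+1=3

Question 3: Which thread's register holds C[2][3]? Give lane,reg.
r=2⇒gr=2,Rb=0  c=3⇒th=1,odd=1
L=2*4+1=9  i=0*2+1=1

9,1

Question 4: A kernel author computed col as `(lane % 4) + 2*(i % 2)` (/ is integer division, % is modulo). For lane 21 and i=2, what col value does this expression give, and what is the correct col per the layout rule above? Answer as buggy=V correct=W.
buggy=1 correct=2

`(lane % 4) + 2*(i % 2)`[21,2]->1
L=21->gid=21>>2=5, tid=21&3=1
[2]->row 5+8=13  col 1·2+0=2
col: 1 vs 2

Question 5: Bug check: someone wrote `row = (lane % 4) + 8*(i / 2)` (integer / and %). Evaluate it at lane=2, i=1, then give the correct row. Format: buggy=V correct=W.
buggy=2 correct=0

`(lane % 4) + 8*(i / 2)`[2,1]→2
lane 2→2/4=0, 2 mod 4=2
i=1  r:0+0→0  c:2·2+1→5
row: 2 vs 0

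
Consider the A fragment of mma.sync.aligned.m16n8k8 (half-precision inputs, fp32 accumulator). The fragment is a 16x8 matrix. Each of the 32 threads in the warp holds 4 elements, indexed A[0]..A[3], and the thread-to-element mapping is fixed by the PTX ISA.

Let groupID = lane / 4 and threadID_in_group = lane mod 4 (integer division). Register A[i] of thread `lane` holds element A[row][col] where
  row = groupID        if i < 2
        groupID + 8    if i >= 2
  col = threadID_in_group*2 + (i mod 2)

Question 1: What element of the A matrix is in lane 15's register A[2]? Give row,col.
11,6

15: grp=3,tig=3
[2] (3+8,3*2+0) = (11,6)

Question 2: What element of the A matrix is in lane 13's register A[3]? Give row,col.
L=13->g=13>>2=3, t=13&3=1
[3]->row 3+8=11  col 1·2+1=3

11,3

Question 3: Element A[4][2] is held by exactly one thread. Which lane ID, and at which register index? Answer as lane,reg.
17,0

r=4→G=4,rhi=0  c=2→T=1,p=0
L=4*4+1=17  i=0*2+0=0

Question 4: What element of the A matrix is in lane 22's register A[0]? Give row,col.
lane 22⇒22/4=5, 22 mod 4=2
i=0  r:5+0⇒5  c:2·2+0⇒4

5,4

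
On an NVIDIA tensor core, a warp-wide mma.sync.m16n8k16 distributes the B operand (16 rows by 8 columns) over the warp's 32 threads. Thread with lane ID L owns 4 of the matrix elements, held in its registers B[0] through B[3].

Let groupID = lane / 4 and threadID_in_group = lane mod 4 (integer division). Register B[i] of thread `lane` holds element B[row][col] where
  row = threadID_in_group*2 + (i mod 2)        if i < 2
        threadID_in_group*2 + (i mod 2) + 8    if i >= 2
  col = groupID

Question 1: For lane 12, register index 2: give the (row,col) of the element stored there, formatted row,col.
lane 12: G=3 (12/4), T=0 (12%4)
i=2: r=0*2+0+8=8, c=G=3

8,3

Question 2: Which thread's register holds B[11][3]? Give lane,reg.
13,3

c=3⇒gr=3  r=11⇒Rb=1,th=1,odd=1
L=3*4+1=13  i=1*2+1=3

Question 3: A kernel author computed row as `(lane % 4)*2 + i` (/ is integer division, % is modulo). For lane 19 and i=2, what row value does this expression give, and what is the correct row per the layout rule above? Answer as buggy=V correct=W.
buggy=8 correct=14

`(lane % 4)*2 + i`[19,2]=>8
lane 19: grp=4 (19/4), tig=3 (19%4)
i=2: r=3*2+0+8=14, c=grp=4
row: 8 vs 14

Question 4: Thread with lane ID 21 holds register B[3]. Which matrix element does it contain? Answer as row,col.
11,5

L=21->g=21>>2=5, t=21&3=1
[3]->row 1·2+1+8=11  col g=5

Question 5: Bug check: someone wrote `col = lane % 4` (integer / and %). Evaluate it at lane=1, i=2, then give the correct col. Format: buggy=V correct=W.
buggy=1 correct=0

`lane % 4`[1,2]->1
L=1->gid=1>>2=0, tid=1&3=1
[2]->row 1·2+0+8=10  col gid=0
col: 1 vs 0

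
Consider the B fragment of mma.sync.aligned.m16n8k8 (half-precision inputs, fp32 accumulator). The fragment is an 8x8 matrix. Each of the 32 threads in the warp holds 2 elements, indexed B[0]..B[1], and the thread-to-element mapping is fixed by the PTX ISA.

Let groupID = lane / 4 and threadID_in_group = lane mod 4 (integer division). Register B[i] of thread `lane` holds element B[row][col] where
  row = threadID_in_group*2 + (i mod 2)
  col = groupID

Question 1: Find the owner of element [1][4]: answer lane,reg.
c=4->g=4  r=1->t=0,b0=1
L=4*4+0=16  i=1=1

16,1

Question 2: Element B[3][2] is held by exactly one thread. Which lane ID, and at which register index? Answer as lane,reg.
9,1

c=2→G=2  r=3→T=1,p=1
L=2*4+1=9  i=1=1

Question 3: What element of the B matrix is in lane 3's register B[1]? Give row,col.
lane 3: g=0 (3/4), t=3 (3%4)
i=1: r=3*2+1=7, c=g=0

7,0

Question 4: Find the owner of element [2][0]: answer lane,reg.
1,0

c=0→G=0  r=2→T=1,p=0
L=0*4+1=1  i=0=0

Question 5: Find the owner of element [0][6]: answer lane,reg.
24,0

c:6=>grp=6  r:0=>tig=0,lo=0
L=6*4+0=24  i=0=0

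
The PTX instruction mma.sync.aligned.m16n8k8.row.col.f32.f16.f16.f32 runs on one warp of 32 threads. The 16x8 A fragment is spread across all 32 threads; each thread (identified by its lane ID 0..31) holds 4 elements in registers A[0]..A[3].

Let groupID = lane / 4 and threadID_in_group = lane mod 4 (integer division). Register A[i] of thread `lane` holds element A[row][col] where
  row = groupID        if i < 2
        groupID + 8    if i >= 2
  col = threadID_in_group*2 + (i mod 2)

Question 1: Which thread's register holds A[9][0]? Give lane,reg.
4,2

r:9=>grp=1,rB=1  c:0=>tig=0,lo=0
L=1*4+0=4  i=1*2+0=2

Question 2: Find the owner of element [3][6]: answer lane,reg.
r=3->g=3,rb=0  c=6->t=3,b0=0
L=3*4+3=15  i=0*2+0=0

15,0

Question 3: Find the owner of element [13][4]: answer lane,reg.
r=13⇒gr=5,Rb=1  c=4⇒th=2,odd=0
L=5*4+2=22  i=1*2+0=2

22,2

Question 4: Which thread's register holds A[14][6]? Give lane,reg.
27,2

r:14=>grp=6,rB=1  c:6=>tig=3,lo=0
L=6*4+3=27  i=1*2+0=2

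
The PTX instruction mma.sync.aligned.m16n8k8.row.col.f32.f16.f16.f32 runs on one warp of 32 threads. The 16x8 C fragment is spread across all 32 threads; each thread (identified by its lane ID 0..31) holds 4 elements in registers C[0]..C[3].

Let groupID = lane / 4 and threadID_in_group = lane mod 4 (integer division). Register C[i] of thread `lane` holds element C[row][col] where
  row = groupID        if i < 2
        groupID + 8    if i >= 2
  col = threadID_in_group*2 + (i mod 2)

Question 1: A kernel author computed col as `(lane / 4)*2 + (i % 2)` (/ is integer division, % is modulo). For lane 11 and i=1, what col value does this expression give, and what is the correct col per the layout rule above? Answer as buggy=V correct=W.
`(lane / 4)*2 + (i % 2)`[11,1]→5
11: G=2,T=3
[1] (2+0,3*2+1) = (2,7)
col: 5 vs 7

buggy=5 correct=7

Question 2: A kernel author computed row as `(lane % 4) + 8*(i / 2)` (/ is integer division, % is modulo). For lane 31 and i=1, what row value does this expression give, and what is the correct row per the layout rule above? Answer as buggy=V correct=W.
`(lane % 4) + 8*(i / 2)`[31,1]→3
L=31→G=31>>2=7, T=31&3=3
[1]→row 7+0=7  col 3·2+1=7
row: 3 vs 7

buggy=3 correct=7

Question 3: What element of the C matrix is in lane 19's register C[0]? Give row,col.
4,6

19: g=4,t=3
[0] (4+0,3*2+0) = (4,6)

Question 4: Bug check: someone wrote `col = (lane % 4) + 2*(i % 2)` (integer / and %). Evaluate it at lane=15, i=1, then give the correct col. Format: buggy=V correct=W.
buggy=5 correct=7

`(lane % 4) + 2*(i % 2)`[15,1]->5
L=15->gid=15>>2=3, tid=15&3=3
[1]->row 3+0=3  col 3·2+1=7
col: 5 vs 7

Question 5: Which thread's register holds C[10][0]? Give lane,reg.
8,2

r=10→G=2,rhi=1  c=0→T=0,p=0
L=2*4+0=8  i=1*2+0=2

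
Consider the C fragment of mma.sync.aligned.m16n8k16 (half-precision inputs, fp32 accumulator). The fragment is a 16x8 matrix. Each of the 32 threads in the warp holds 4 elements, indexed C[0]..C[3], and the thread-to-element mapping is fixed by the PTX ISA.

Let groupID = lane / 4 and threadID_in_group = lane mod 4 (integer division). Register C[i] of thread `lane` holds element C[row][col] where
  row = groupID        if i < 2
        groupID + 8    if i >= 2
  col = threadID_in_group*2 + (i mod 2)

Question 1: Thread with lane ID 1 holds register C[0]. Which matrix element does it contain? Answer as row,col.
lane 1: gid=0 (1/4), tid=1 (1%4)
i=0: r=0+0=0, c=1*2+0=2

0,2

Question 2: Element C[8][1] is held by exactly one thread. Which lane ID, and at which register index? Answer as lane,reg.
r=8→G=0,rhi=1  c=1→T=0,p=1
L=0*4+0=0  i=1*2+1=3

0,3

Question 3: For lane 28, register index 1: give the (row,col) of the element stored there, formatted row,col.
28: gr=7,th=0
[1] (7+0,0*2+1) = (7,1)

7,1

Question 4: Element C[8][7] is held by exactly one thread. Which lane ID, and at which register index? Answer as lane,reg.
r:8=>grp=0,rB=1  c:7=>tig=3,lo=1
L=0*4+3=3  i=1*2+1=3

3,3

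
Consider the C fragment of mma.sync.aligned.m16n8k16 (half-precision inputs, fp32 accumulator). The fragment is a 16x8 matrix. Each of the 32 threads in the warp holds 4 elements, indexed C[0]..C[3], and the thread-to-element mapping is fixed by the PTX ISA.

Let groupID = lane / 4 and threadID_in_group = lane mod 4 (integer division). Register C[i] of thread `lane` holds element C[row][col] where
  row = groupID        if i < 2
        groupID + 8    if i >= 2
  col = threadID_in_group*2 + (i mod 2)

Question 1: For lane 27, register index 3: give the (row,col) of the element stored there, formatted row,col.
L=27⇒gr=27>>2=6, th=27&3=3
[3]⇒row 6+8=14  col 3·2+1=7

14,7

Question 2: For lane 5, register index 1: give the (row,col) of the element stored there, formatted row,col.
5: gid=1,tid=1
[1] (1+0,1*2+1) = (1,3)

1,3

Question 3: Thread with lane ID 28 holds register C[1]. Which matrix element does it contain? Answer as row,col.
lane 28: gid=7 (28/4), tid=0 (28%4)
i=1: r=7+0=7, c=0*2+1=1

7,1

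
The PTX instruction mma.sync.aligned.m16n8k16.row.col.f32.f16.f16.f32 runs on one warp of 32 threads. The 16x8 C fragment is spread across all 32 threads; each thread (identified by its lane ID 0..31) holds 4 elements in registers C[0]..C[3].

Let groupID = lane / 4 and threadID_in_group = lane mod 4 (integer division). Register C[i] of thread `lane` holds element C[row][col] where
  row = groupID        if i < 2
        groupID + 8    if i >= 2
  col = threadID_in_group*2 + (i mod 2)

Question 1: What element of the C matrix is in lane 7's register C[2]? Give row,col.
7: gr=1,th=3
[2] (1+8,3*2+0) = (9,6)

9,6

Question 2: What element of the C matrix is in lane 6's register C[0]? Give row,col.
L=6→G=6>>2=1, T=6&3=2
[0]→row 1+0=1  col 2·2+0=4

1,4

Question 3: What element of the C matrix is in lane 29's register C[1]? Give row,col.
L=29=>grp=29>>2=7, tig=29&3=1
[1]=>row 7+0=7  col 1·2+1=3

7,3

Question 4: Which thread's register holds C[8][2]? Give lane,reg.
r: 8->gid=0,r8=1  c: 2->tid=1,i&1=0
L=0*4+1=1  i=1*2+0=2

1,2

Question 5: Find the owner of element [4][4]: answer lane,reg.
18,0

r:4=>grp=4,rB=0  c:4=>tig=2,lo=0
L=4*4+2=18  i=0*2+0=0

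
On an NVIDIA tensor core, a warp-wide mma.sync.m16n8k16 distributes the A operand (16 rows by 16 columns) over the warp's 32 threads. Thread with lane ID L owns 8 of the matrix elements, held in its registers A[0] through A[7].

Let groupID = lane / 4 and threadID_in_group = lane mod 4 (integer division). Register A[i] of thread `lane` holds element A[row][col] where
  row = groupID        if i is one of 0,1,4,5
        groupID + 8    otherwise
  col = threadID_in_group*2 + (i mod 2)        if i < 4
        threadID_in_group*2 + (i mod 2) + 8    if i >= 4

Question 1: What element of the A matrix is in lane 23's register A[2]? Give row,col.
lane 23: gid=5 (23/4), tid=3 (23%4)
i=2: r=5+8=13, c=3*2+0+0=6

13,6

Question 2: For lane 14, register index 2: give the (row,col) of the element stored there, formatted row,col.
11,4

14: G=3,T=2
[2] (3+8,2*2+0+0) = (11,4)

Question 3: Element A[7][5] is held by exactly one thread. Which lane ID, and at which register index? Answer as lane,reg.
r: 7->gid=7,r8=0  c: 5->c8=0,tid=2,i&1=1
L=7*4+2=30  i=0*4+0*2+1=1

30,1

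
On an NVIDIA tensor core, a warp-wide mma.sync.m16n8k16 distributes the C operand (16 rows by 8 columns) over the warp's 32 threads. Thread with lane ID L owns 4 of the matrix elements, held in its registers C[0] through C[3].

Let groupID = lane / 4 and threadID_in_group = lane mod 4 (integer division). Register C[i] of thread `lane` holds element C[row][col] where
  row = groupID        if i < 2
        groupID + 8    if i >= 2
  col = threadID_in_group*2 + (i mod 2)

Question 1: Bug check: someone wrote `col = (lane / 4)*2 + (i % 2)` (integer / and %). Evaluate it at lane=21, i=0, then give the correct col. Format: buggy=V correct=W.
`(lane / 4)*2 + (i % 2)`[21,0]⇒10
lane 21: gr=5 (21/4), th=1 (21%4)
i=0: r=5+0=5, c=1*2+0=2
col: 10 vs 2

buggy=10 correct=2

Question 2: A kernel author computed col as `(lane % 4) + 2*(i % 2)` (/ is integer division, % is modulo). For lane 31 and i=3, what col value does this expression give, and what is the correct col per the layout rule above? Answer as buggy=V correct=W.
buggy=5 correct=7

`(lane % 4) + 2*(i % 2)`[31,3]⇒5
lane 31: gr=7 (31/4), th=3 (31%4)
i=3: r=7+8=15, c=3*2+1=7
col: 5 vs 7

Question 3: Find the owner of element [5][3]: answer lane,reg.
21,1

r=5->g=5,rb=0  c=3->t=1,b0=1
L=5*4+1=21  i=0*2+1=1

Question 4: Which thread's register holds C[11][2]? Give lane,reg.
r=11→G=3,rhi=1  c=2→T=1,p=0
L=3*4+1=13  i=1*2+0=2

13,2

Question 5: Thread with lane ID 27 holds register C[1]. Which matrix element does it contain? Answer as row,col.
27: grp=6,tig=3
[1] (6+0,3*2+1) = (6,7)

6,7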